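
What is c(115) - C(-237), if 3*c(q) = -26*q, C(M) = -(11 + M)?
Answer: -3668/3 ≈ -1222.7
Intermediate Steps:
C(M) = -11 - M
c(q) = -26*q/3 (c(q) = (-26*q)/3 = -26*q/3)
c(115) - C(-237) = -26/3*115 - (-11 - 1*(-237)) = -2990/3 - (-11 + 237) = -2990/3 - 1*226 = -2990/3 - 226 = -3668/3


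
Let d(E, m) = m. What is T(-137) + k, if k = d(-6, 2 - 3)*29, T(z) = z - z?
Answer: -29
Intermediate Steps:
T(z) = 0
k = -29 (k = (2 - 3)*29 = -1*29 = -29)
T(-137) + k = 0 - 29 = -29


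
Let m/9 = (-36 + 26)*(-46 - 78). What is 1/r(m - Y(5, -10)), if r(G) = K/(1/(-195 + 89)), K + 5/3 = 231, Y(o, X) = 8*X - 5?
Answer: -3/72928 ≈ -4.1136e-5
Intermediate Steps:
m = 11160 (m = 9*((-36 + 26)*(-46 - 78)) = 9*(-10*(-124)) = 9*1240 = 11160)
Y(o, X) = -5 + 8*X
K = 688/3 (K = -5/3 + 231 = 688/3 ≈ 229.33)
r(G) = -72928/3 (r(G) = 688/(3*(1/(-195 + 89))) = 688/(3*(1/(-106))) = 688/(3*(-1/106)) = (688/3)*(-106) = -72928/3)
1/r(m - Y(5, -10)) = 1/(-72928/3) = -3/72928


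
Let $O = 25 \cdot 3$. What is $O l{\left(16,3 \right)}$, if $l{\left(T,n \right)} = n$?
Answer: $225$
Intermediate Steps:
$O = 75$
$O l{\left(16,3 \right)} = 75 \cdot 3 = 225$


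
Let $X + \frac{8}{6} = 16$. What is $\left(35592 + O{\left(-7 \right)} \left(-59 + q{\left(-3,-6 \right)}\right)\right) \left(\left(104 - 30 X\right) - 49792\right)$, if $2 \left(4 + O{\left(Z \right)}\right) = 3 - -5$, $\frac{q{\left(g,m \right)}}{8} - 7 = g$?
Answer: $-1784155776$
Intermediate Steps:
$X = \frac{44}{3}$ ($X = - \frac{4}{3} + 16 = \frac{44}{3} \approx 14.667$)
$q{\left(g,m \right)} = 56 + 8 g$
$O{\left(Z \right)} = 0$ ($O{\left(Z \right)} = -4 + \frac{3 - -5}{2} = -4 + \frac{3 + 5}{2} = -4 + \frac{1}{2} \cdot 8 = -4 + 4 = 0$)
$\left(35592 + O{\left(-7 \right)} \left(-59 + q{\left(-3,-6 \right)}\right)\right) \left(\left(104 - 30 X\right) - 49792\right) = \left(35592 + 0 \left(-59 + \left(56 + 8 \left(-3\right)\right)\right)\right) \left(\left(104 - 440\right) - 49792\right) = \left(35592 + 0 \left(-59 + \left(56 - 24\right)\right)\right) \left(\left(104 - 440\right) - 49792\right) = \left(35592 + 0 \left(-59 + 32\right)\right) \left(-336 - 49792\right) = \left(35592 + 0 \left(-27\right)\right) \left(-50128\right) = \left(35592 + 0\right) \left(-50128\right) = 35592 \left(-50128\right) = -1784155776$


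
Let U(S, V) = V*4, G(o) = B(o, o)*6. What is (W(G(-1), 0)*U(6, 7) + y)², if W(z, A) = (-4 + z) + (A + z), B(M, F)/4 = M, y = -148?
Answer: 2572816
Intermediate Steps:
B(M, F) = 4*M
G(o) = 24*o (G(o) = (4*o)*6 = 24*o)
W(z, A) = -4 + A + 2*z
U(S, V) = 4*V
(W(G(-1), 0)*U(6, 7) + y)² = ((-4 + 0 + 2*(24*(-1)))*(4*7) - 148)² = ((-4 + 0 + 2*(-24))*28 - 148)² = ((-4 + 0 - 48)*28 - 148)² = (-52*28 - 148)² = (-1456 - 148)² = (-1604)² = 2572816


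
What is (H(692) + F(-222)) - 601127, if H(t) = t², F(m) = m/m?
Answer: -122262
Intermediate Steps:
F(m) = 1
(H(692) + F(-222)) - 601127 = (692² + 1) - 601127 = (478864 + 1) - 601127 = 478865 - 601127 = -122262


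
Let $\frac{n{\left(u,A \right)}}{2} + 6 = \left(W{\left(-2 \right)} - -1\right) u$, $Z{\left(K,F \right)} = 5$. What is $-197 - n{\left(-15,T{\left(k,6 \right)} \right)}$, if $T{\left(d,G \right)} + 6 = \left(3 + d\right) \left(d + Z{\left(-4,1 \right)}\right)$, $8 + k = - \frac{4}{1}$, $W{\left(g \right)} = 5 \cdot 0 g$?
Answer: $-155$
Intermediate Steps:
$W{\left(g \right)} = 0$ ($W{\left(g \right)} = 0 g = 0$)
$k = -12$ ($k = -8 - \frac{4}{1} = -8 - 4 = -12$)
$T{\left(d,G \right)} = -6 + \left(3 + d\right) \left(5 + d\right)$ ($T{\left(d,G \right)} = -6 + \left(3 + d\right) \left(d + 5\right) = -6 + \left(3 + d\right) \left(5 + d\right)$)
$n{\left(u,A \right)} = -12 + 2 u$ ($n{\left(u,A \right)} = -12 + 2 \left(0 - -1\right) u = -12 + 2 \left(0 + 1\right) u = -12 + 2 \cdot 1 u = -12 + 2 u$)
$-197 - n{\left(-15,T{\left(k,6 \right)} \right)} = -197 - \left(-12 + 2 \left(-15\right)\right) = -197 - \left(-12 - 30\right) = -197 - -42 = -197 + 42 = -155$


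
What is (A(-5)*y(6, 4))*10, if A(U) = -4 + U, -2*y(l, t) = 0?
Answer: 0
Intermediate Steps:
y(l, t) = 0 (y(l, t) = -½*0 = 0)
(A(-5)*y(6, 4))*10 = ((-4 - 5)*0)*10 = -9*0*10 = 0*10 = 0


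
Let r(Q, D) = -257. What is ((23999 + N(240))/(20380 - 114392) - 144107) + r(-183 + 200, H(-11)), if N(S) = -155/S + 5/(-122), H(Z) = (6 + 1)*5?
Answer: -39738735088565/275267136 ≈ -1.4436e+5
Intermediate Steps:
H(Z) = 35 (H(Z) = 7*5 = 35)
N(S) = -5/122 - 155/S (N(S) = -155/S + 5*(-1/122) = -155/S - 5/122 = -5/122 - 155/S)
((23999 + N(240))/(20380 - 114392) - 144107) + r(-183 + 200, H(-11)) = ((23999 + (-5/122 - 155/240))/(20380 - 114392) - 144107) - 257 = ((23999 + (-5/122 - 155*1/240))/(-94012) - 144107) - 257 = ((23999 + (-5/122 - 31/48))*(-1/94012) - 144107) - 257 = ((23999 - 2011/2928)*(-1/94012) - 144107) - 257 = ((70267061/2928)*(-1/94012) - 144107) - 257 = (-70267061/275267136 - 144107) - 257 = -39667991434613/275267136 - 257 = -39738735088565/275267136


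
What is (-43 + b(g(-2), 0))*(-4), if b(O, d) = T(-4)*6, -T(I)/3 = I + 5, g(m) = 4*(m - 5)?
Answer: 244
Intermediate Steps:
g(m) = -20 + 4*m (g(m) = 4*(-5 + m) = -20 + 4*m)
T(I) = -15 - 3*I (T(I) = -3*(I + 5) = -3*(5 + I) = -15 - 3*I)
b(O, d) = -18 (b(O, d) = (-15 - 3*(-4))*6 = (-15 + 12)*6 = -3*6 = -18)
(-43 + b(g(-2), 0))*(-4) = (-43 - 18)*(-4) = -61*(-4) = 244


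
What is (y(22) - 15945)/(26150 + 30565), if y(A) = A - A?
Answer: -1063/3781 ≈ -0.28114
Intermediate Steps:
y(A) = 0
(y(22) - 15945)/(26150 + 30565) = (0 - 15945)/(26150 + 30565) = -15945/56715 = -15945*1/56715 = -1063/3781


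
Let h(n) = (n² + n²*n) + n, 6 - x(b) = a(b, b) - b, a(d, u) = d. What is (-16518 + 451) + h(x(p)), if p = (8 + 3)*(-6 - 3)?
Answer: -15809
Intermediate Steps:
p = -99 (p = 11*(-9) = -99)
x(b) = 6 (x(b) = 6 - (b - b) = 6 - 1*0 = 6 + 0 = 6)
h(n) = n + n² + n³ (h(n) = (n² + n³) + n = n + n² + n³)
(-16518 + 451) + h(x(p)) = (-16518 + 451) + 6*(1 + 6 + 6²) = -16067 + 6*(1 + 6 + 36) = -16067 + 6*43 = -16067 + 258 = -15809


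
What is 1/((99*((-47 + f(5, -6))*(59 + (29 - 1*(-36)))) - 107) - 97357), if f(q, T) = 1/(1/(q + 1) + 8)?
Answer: -49/32973708 ≈ -1.4860e-6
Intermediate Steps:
f(q, T) = 1/(8 + 1/(1 + q)) (f(q, T) = 1/(1/(1 + q) + 8) = 1/(8 + 1/(1 + q)))
1/((99*((-47 + f(5, -6))*(59 + (29 - 1*(-36)))) - 107) - 97357) = 1/((99*((-47 + (1 + 5)/(9 + 8*5))*(59 + (29 - 1*(-36)))) - 107) - 97357) = 1/((99*((-47 + 6/(9 + 40))*(59 + (29 + 36))) - 107) - 97357) = 1/((99*((-47 + 6/49)*(59 + 65)) - 107) - 97357) = 1/((99*((-47 + (1/49)*6)*124) - 107) - 97357) = 1/((99*((-47 + 6/49)*124) - 107) - 97357) = 1/((99*(-2297/49*124) - 107) - 97357) = 1/((99*(-284828/49) - 107) - 97357) = 1/((-28197972/49 - 107) - 97357) = 1/(-28203215/49 - 97357) = 1/(-32973708/49) = -49/32973708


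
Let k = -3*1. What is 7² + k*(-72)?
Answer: 265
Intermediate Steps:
k = -3
7² + k*(-72) = 7² - 3*(-72) = 49 + 216 = 265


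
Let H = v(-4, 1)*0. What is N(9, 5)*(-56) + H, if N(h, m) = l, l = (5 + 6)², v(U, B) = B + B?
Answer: -6776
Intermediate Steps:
v(U, B) = 2*B
l = 121 (l = 11² = 121)
N(h, m) = 121
H = 0 (H = (2*1)*0 = 2*0 = 0)
N(9, 5)*(-56) + H = 121*(-56) + 0 = -6776 + 0 = -6776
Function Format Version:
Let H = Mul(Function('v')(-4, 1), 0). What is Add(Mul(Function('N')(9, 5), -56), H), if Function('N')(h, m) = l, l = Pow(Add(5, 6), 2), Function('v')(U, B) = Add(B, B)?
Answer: -6776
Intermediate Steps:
Function('v')(U, B) = Mul(2, B)
l = 121 (l = Pow(11, 2) = 121)
Function('N')(h, m) = 121
H = 0 (H = Mul(Mul(2, 1), 0) = Mul(2, 0) = 0)
Add(Mul(Function('N')(9, 5), -56), H) = Add(Mul(121, -56), 0) = Add(-6776, 0) = -6776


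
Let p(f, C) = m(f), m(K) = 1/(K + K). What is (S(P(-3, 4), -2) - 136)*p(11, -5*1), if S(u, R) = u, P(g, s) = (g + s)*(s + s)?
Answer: -64/11 ≈ -5.8182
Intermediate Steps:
m(K) = 1/(2*K)
P(g, s) = 2*s*(g + s) (P(g, s) = (g + s)*(2*s) = 2*s*(g + s))
p(f, C) = 1/(2*f)
(S(P(-3, 4), -2) - 136)*p(11, -5*1) = (2*4*(-3 + 4) - 136)*((½)/11) = (2*4*1 - 136)*((½)*(1/11)) = (8 - 136)*(1/22) = -128*1/22 = -64/11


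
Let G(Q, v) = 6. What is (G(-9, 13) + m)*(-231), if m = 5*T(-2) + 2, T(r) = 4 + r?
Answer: -4158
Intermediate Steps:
m = 12 (m = 5*(4 - 2) + 2 = 5*2 + 2 = 10 + 2 = 12)
(G(-9, 13) + m)*(-231) = (6 + 12)*(-231) = 18*(-231) = -4158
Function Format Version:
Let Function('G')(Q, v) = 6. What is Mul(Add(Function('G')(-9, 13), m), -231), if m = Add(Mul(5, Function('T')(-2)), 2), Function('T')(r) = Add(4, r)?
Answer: -4158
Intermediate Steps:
m = 12 (m = Add(Mul(5, Add(4, -2)), 2) = Add(Mul(5, 2), 2) = Add(10, 2) = 12)
Mul(Add(Function('G')(-9, 13), m), -231) = Mul(Add(6, 12), -231) = Mul(18, -231) = -4158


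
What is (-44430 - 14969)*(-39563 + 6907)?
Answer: 1939733744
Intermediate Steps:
(-44430 - 14969)*(-39563 + 6907) = -59399*(-32656) = 1939733744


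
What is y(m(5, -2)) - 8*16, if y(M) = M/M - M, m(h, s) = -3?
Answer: -124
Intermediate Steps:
y(M) = 1 - M
y(m(5, -2)) - 8*16 = (1 - 1*(-3)) - 8*16 = (1 + 3) - 1*128 = 4 - 128 = -124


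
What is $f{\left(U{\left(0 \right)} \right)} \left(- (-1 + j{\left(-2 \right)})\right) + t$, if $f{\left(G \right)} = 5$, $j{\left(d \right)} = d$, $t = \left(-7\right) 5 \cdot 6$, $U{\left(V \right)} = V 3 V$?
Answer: $-195$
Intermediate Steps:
$U{\left(V \right)} = 3 V^{2}$ ($U{\left(V \right)} = 3 V V = 3 V^{2}$)
$t = -210$ ($t = \left(-35\right) 6 = -210$)
$f{\left(U{\left(0 \right)} \right)} \left(- (-1 + j{\left(-2 \right)})\right) + t = 5 \left(- (-1 - 2)\right) - 210 = 5 \left(\left(-1\right) \left(-3\right)\right) - 210 = 5 \cdot 3 - 210 = 15 - 210 = -195$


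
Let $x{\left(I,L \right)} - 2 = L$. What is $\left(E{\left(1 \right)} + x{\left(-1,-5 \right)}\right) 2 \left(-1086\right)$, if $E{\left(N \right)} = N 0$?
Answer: $6516$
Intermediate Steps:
$E{\left(N \right)} = 0$
$x{\left(I,L \right)} = 2 + L$
$\left(E{\left(1 \right)} + x{\left(-1,-5 \right)}\right) 2 \left(-1086\right) = \left(0 + \left(2 - 5\right)\right) 2 \left(-1086\right) = \left(0 - 3\right) 2 \left(-1086\right) = \left(-3\right) 2 \left(-1086\right) = \left(-6\right) \left(-1086\right) = 6516$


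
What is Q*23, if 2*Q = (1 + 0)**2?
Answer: 23/2 ≈ 11.500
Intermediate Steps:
Q = 1/2 (Q = (1 + 0)**2/2 = (1/2)*1**2 = (1/2)*1 = 1/2 ≈ 0.50000)
Q*23 = (1/2)*23 = 23/2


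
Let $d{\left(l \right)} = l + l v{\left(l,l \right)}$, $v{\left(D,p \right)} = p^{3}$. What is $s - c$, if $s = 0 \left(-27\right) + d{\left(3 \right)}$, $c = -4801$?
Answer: $4885$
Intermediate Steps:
$d{\left(l \right)} = l + l^{4}$ ($d{\left(l \right)} = l + l l^{3} = l + l^{4}$)
$s = 84$ ($s = 0 \left(-27\right) + \left(3 + 3^{4}\right) = 0 + \left(3 + 81\right) = 0 + 84 = 84$)
$s - c = 84 - -4801 = 84 + 4801 = 4885$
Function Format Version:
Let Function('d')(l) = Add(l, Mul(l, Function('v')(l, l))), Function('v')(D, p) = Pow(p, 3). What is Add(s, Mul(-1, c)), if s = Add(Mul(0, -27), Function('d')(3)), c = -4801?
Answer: 4885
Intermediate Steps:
Function('d')(l) = Add(l, Pow(l, 4)) (Function('d')(l) = Add(l, Mul(l, Pow(l, 3))) = Add(l, Pow(l, 4)))
s = 84 (s = Add(Mul(0, -27), Add(3, Pow(3, 4))) = Add(0, Add(3, 81)) = Add(0, 84) = 84)
Add(s, Mul(-1, c)) = Add(84, Mul(-1, -4801)) = Add(84, 4801) = 4885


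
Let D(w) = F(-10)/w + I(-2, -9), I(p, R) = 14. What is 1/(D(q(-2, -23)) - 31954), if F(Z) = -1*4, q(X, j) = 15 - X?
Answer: -17/542984 ≈ -3.1308e-5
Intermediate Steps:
F(Z) = -4
D(w) = 14 - 4/w (D(w) = -4/w + 14 = 14 - 4/w)
1/(D(q(-2, -23)) - 31954) = 1/((14 - 4/(15 - 1*(-2))) - 31954) = 1/((14 - 4/(15 + 2)) - 31954) = 1/((14 - 4/17) - 31954) = 1/(234/17 - 31954) = 1/(-542984/17) = -17/542984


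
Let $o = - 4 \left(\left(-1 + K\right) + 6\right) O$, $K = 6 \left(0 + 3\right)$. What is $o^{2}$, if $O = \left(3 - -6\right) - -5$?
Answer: $1658944$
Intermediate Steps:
$K = 18$ ($K = 6 \cdot 3 = 18$)
$O = 14$ ($O = \left(3 + 6\right) + 5 = 9 + 5 = 14$)
$o = -1288$ ($o = - 4 \left(\left(-1 + 18\right) + 6\right) 14 = - 4 \left(17 + 6\right) 14 = \left(-4\right) 23 \cdot 14 = \left(-92\right) 14 = -1288$)
$o^{2} = \left(-1288\right)^{2} = 1658944$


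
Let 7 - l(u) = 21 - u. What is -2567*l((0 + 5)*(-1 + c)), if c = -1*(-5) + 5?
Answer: -79577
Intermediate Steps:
c = 10 (c = 5 + 5 = 10)
l(u) = -14 + u (l(u) = 7 - (21 - u) = 7 + (-21 + u) = -14 + u)
-2567*l((0 + 5)*(-1 + c)) = -2567*(-14 + (0 + 5)*(-1 + 10)) = -2567*(-14 + 5*9) = -2567*(-14 + 45) = -2567*31 = -79577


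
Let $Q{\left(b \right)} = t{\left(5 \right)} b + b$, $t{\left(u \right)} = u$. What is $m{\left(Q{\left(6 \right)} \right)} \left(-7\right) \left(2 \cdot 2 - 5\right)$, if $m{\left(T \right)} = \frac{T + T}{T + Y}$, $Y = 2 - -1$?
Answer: $\frac{168}{13} \approx 12.923$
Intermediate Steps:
$Y = 3$ ($Y = 2 + 1 = 3$)
$Q{\left(b \right)} = 6 b$ ($Q{\left(b \right)} = 5 b + b = 6 b$)
$m{\left(T \right)} = \frac{2 T}{3 + T}$ ($m{\left(T \right)} = \frac{T + T}{T + 3} = \frac{2 T}{3 + T}$)
$m{\left(Q{\left(6 \right)} \right)} \left(-7\right) \left(2 \cdot 2 - 5\right) = \frac{2 \cdot 6 \cdot 6}{3 + 6 \cdot 6} \left(-7\right) \left(2 \cdot 2 - 5\right) = 2 \cdot 36 \frac{1}{3 + 36} \left(-7\right) \left(4 - 5\right) = 2 \cdot 36 \cdot \frac{1}{39} \left(-7\right) \left(-1\right) = \frac{24}{13} \left(-7\right) \left(-1\right) = \left(- \frac{168}{13}\right) \left(-1\right) = \frac{168}{13}$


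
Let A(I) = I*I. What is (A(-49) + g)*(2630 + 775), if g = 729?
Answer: 10657650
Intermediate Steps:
A(I) = I²
(A(-49) + g)*(2630 + 775) = ((-49)² + 729)*(2630 + 775) = (2401 + 729)*3405 = 3130*3405 = 10657650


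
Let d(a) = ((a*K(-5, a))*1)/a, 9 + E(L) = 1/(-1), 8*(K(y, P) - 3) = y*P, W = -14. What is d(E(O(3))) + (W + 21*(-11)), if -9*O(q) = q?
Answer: -943/4 ≈ -235.75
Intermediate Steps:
O(q) = -q/9
K(y, P) = 3 + P*y/8 (K(y, P) = 3 + (y*P)/8 = 3 + (P*y)/8 = 3 + P*y/8)
E(L) = -10 (E(L) = -9 + 1/(-1) = -9 - 1 = -10)
d(a) = 3 - 5*a/8 (d(a) = ((a*(3 + (⅛)*a*(-5)))*1)/a = ((a*(3 - 5*a/8))*1)/a = (a*(3 - 5*a/8))/a = 3 - 5*a/8)
d(E(O(3))) + (W + 21*(-11)) = (3 - 5/8*(-10)) + (-14 + 21*(-11)) = (3 + 25/4) + (-14 - 231) = 37/4 - 245 = -943/4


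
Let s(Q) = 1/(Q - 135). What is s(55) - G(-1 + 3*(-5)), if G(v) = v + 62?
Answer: -3681/80 ≈ -46.013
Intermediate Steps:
G(v) = 62 + v
s(Q) = 1/(-135 + Q)
s(55) - G(-1 + 3*(-5)) = 1/(-135 + 55) - (62 + (-1 + 3*(-5))) = 1/(-80) - (62 + (-1 - 15)) = -1/80 - (62 - 16) = -1/80 - 1*46 = -1/80 - 46 = -3681/80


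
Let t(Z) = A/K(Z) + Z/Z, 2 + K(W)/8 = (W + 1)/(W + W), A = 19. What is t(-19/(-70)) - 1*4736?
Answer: -245859/52 ≈ -4728.1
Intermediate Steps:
K(W) = -16 + 4*(1 + W)/W (K(W) = -16 + 8*((W + 1)/(W + W)) = -16 + 8*((1 + W)/((2*W))) = -16 + 8*((1 + W)*(1/(2*W))) = -16 + 8*((1 + W)/(2*W)) = -16 + 4*(1 + W)/W)
t(Z) = 1 + 19/(-12 + 4/Z) (t(Z) = 19/(-12 + 4/Z) + Z/Z = 19/(-12 + 4/Z) + 1 = 1 + 19/(-12 + 4/Z))
t(-19/(-70)) - 1*4736 = (-4 - (-133)/(-70))/(4*(-1 + 3*(-19/(-70)))) - 1*4736 = (-4 - (-133)*(-1)/70)/(4*(-1 + 3*(-19*(-1/70)))) - 4736 = (-4 - 7*19/70)/(4*(-1 + 3*(19/70))) - 4736 = (-4 - 19/10)/(4*(-1 + 57/70)) - 4736 = (¼)*(-59/10)/(-13/70) - 4736 = (¼)*(-70/13)*(-59/10) - 4736 = 413/52 - 4736 = -245859/52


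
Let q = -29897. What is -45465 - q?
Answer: -15568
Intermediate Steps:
-45465 - q = -45465 - 1*(-29897) = -45465 + 29897 = -15568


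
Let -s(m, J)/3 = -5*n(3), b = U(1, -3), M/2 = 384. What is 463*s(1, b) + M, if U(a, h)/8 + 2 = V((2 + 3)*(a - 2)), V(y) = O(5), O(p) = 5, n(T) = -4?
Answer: -27012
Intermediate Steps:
M = 768 (M = 2*384 = 768)
V(y) = 5
U(a, h) = 24 (U(a, h) = -16 + 8*5 = -16 + 40 = 24)
b = 24
s(m, J) = -60 (s(m, J) = -(-15)*(-4) = -3*20 = -60)
463*s(1, b) + M = 463*(-60) + 768 = -27780 + 768 = -27012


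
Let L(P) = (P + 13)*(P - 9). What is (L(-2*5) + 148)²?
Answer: 8281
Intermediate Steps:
L(P) = (-9 + P)*(13 + P) (L(P) = (13 + P)*(-9 + P) = (-9 + P)*(13 + P))
(L(-2*5) + 148)² = ((-117 + (-2*5)² + 4*(-2*5)) + 148)² = ((-117 + (-10)² + 4*(-10)) + 148)² = ((-117 + 100 - 40) + 148)² = (-57 + 148)² = 91² = 8281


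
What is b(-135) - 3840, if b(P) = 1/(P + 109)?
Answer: -99841/26 ≈ -3840.0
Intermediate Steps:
b(P) = 1/(109 + P)
b(-135) - 3840 = 1/(109 - 135) - 3840 = 1/(-26) - 3840 = -1/26 - 3840 = -99841/26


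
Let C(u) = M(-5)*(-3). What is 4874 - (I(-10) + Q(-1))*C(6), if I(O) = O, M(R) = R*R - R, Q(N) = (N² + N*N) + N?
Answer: 4064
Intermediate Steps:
Q(N) = N + 2*N² (Q(N) = (N² + N²) + N = 2*N² + N = N + 2*N²)
M(R) = R² - R
C(u) = -90 (C(u) = -5*(-1 - 5)*(-3) = -5*(-6)*(-3) = 30*(-3) = -90)
4874 - (I(-10) + Q(-1))*C(6) = 4874 - (-10 - (1 + 2*(-1)))*(-90) = 4874 - (-10 - (1 - 2))*(-90) = 4874 - (-10 - 1*(-1))*(-90) = 4874 - (-10 + 1)*(-90) = 4874 - (-9)*(-90) = 4874 - 1*810 = 4874 - 810 = 4064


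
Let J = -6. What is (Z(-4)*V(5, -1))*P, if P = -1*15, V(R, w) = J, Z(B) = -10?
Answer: -900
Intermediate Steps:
V(R, w) = -6
P = -15
(Z(-4)*V(5, -1))*P = -10*(-6)*(-15) = 60*(-15) = -900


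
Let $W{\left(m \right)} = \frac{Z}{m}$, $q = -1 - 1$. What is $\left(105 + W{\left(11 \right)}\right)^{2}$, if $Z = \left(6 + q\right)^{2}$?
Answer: $\frac{1371241}{121} \approx 11333.0$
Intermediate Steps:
$q = -2$ ($q = -1 - 1 = -2$)
$Z = 16$ ($Z = \left(6 - 2\right)^{2} = 4^{2} = 16$)
$W{\left(m \right)} = \frac{16}{m}$
$\left(105 + W{\left(11 \right)}\right)^{2} = \left(105 + \frac{16}{11}\right)^{2} = \left(\frac{1171}{11}\right)^{2} = \frac{1371241}{121}$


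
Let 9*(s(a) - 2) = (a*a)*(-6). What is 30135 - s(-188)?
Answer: 161087/3 ≈ 53696.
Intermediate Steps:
s(a) = 2 - 2*a²/3 (s(a) = 2 + ((a*a)*(-6))/9 = 2 + (a²*(-6))/9 = 2 + (-6*a²)/9 = 2 - 2*a²/3)
30135 - s(-188) = 30135 - (2 - ⅔*(-188)²) = 30135 - (2 - ⅔*35344) = 30135 - (2 - 70688/3) = 30135 - 1*(-70682/3) = 30135 + 70682/3 = 161087/3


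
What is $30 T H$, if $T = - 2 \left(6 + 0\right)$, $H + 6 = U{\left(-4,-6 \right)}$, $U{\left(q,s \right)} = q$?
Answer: $3600$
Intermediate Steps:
$H = -10$ ($H = -6 - 4 = -10$)
$T = -12$ ($T = \left(-2\right) 6 = -12$)
$30 T H = 30 \left(-12\right) \left(-10\right) = \left(-360\right) \left(-10\right) = 3600$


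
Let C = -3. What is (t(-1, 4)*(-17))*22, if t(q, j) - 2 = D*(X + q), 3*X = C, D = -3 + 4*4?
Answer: 8976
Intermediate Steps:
D = 13 (D = -3 + 16 = 13)
X = -1 (X = (⅓)*(-3) = -1)
t(q, j) = -11 + 13*q (t(q, j) = 2 + 13*(-1 + q) = 2 + (-13 + 13*q) = -11 + 13*q)
(t(-1, 4)*(-17))*22 = ((-11 + 13*(-1))*(-17))*22 = ((-11 - 13)*(-17))*22 = -24*(-17)*22 = 408*22 = 8976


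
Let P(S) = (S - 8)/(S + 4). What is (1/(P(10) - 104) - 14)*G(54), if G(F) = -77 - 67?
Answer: 1466640/727 ≈ 2017.4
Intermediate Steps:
P(S) = (-8 + S)/(4 + S)
G(F) = -144
(1/(P(10) - 104) - 14)*G(54) = (1/((-8 + 10)/(4 + 10) - 104) - 14)*(-144) = (1/(2/14 - 104) - 14)*(-144) = (1/((1/14)*2 - 104) - 14)*(-144) = (1/(1/7 - 104) - 14)*(-144) = (1/(-727/7) - 14)*(-144) = (-7/727 - 14)*(-144) = -10185/727*(-144) = 1466640/727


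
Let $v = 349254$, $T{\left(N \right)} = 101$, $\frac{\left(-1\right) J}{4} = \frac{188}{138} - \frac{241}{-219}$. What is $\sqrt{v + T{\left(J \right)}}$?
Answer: $\sqrt{349355} \approx 591.06$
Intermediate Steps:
$J = - \frac{16540}{1679}$ ($J = - 4 \left(\frac{188}{138} - \frac{241}{-219}\right) = - 4 \left(188 \cdot \frac{1}{138} - - \frac{241}{219}\right) = - 4 \left(\frac{94}{69} + \frac{241}{219}\right) = \left(-4\right) \frac{4135}{1679} = - \frac{16540}{1679} \approx -9.8511$)
$\sqrt{v + T{\left(J \right)}} = \sqrt{349254 + 101} = \sqrt{349355}$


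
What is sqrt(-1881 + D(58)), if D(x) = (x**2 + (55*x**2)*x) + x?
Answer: sqrt(10732701) ≈ 3276.1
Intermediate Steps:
D(x) = x + x**2 + 55*x**3 (D(x) = (x**2 + 55*x**3) + x = x + x**2 + 55*x**3)
sqrt(-1881 + D(58)) = sqrt(-1881 + 58*(1 + 58 + 55*58**2)) = sqrt(-1881 + 58*(1 + 58 + 55*3364)) = sqrt(-1881 + 58*(1 + 58 + 185020)) = sqrt(-1881 + 58*185079) = sqrt(-1881 + 10734582) = sqrt(10732701)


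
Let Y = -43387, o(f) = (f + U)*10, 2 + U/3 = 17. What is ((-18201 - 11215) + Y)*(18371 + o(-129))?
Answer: -1276309393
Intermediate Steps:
U = 45 (U = -6 + 3*17 = -6 + 51 = 45)
o(f) = 450 + 10*f (o(f) = (f + 45)*10 = (45 + f)*10 = 450 + 10*f)
((-18201 - 11215) + Y)*(18371 + o(-129)) = ((-18201 - 11215) - 43387)*(18371 + (450 + 10*(-129))) = (-29416 - 43387)*(18371 + (450 - 1290)) = -72803*(18371 - 840) = -72803*17531 = -1276309393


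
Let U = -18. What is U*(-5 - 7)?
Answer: 216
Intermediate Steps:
U*(-5 - 7) = -18*(-5 - 7) = -18*(-12) = 216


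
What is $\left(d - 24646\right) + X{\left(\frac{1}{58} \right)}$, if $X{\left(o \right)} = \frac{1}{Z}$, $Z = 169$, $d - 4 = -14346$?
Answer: $- \frac{6588971}{169} \approx -38988.0$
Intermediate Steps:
$d = -14342$ ($d = 4 - 14346 = -14342$)
$X{\left(o \right)} = \frac{1}{169}$
$\left(d - 24646\right) + X{\left(\frac{1}{58} \right)} = \left(-14342 - 24646\right) + \frac{1}{169} = -38988 + \frac{1}{169} = - \frac{6588971}{169}$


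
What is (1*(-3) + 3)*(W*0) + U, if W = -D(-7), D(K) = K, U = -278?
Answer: -278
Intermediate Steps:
W = 7 (W = -1*(-7) = 7)
(1*(-3) + 3)*(W*0) + U = (1*(-3) + 3)*(7*0) - 278 = (-3 + 3)*0 - 278 = 0*0 - 278 = 0 - 278 = -278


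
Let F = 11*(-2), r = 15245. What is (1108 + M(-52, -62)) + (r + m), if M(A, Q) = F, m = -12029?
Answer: 4302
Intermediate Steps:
F = -22
M(A, Q) = -22
(1108 + M(-52, -62)) + (r + m) = (1108 - 22) + (15245 - 12029) = 1086 + 3216 = 4302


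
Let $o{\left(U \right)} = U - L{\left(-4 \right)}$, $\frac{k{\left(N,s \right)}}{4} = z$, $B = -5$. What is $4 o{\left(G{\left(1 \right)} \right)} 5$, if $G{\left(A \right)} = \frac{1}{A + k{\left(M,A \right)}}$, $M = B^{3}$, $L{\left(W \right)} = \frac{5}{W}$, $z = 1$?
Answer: $29$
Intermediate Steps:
$M = -125$ ($M = \left(-5\right)^{3} = -125$)
$k{\left(N,s \right)} = 4$ ($k{\left(N,s \right)} = 4 \cdot 1 = 4$)
$G{\left(A \right)} = \frac{1}{4 + A}$ ($G{\left(A \right)} = \frac{1}{A + 4} = \frac{1}{4 + A}$)
$o{\left(U \right)} = \frac{5}{4} + U$ ($o{\left(U \right)} = U - \frac{5}{-4} = U - 5 \left(- \frac{1}{4}\right) = U - - \frac{5}{4} = U + \frac{5}{4} = \frac{5}{4} + U$)
$4 o{\left(G{\left(1 \right)} \right)} 5 = 4 \left(\frac{5}{4} + \frac{1}{4 + 1}\right) 5 = 4 \left(\frac{5}{4} + \frac{1}{5}\right) 5 = 4 \cdot \frac{29}{20} \cdot 5 = \frac{29}{5} \cdot 5 = 29$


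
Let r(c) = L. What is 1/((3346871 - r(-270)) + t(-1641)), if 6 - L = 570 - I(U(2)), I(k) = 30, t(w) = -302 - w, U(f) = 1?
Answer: 1/3348744 ≈ 2.9862e-7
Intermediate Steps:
L = -534 (L = 6 - (570 - 1*30) = 6 - (570 - 30) = 6 - 1*540 = 6 - 540 = -534)
r(c) = -534
1/((3346871 - r(-270)) + t(-1641)) = 1/((3346871 - 1*(-534)) + (-302 - 1*(-1641))) = 1/((3346871 + 534) + (-302 + 1641)) = 1/(3347405 + 1339) = 1/3348744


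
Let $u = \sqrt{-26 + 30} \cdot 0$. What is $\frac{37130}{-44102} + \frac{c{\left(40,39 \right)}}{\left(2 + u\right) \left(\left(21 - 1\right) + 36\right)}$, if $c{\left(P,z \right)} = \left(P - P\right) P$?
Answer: $- \frac{18565}{22051} \approx -0.84191$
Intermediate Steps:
$c{\left(P,z \right)} = 0$ ($c{\left(P,z \right)} = 0 P = 0$)
$u = 0$ ($u = \sqrt{4} \cdot 0 = 2 \cdot 0 = 0$)
$\frac{37130}{-44102} + \frac{c{\left(40,39 \right)}}{\left(2 + u\right) \left(\left(21 - 1\right) + 36\right)} = \frac{37130}{-44102} + \frac{0}{\left(2 + 0\right) \left(\left(21 - 1\right) + 36\right)} = 37130 \left(- \frac{1}{44102}\right) + \frac{0}{2 \left(20 + 36\right)} = - \frac{18565}{22051} + \frac{0}{2 \cdot 56} = - \frac{18565}{22051} + \frac{0}{112} = - \frac{18565}{22051} + 0 \cdot \frac{1}{112} = - \frac{18565}{22051} + 0 = - \frac{18565}{22051}$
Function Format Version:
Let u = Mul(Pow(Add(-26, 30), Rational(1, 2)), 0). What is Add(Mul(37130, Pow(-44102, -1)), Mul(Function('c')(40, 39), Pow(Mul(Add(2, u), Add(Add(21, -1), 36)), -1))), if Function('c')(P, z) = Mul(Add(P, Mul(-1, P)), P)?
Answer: Rational(-18565, 22051) ≈ -0.84191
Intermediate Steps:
Function('c')(P, z) = 0 (Function('c')(P, z) = Mul(0, P) = 0)
u = 0 (u = Mul(Pow(4, Rational(1, 2)), 0) = Mul(2, 0) = 0)
Add(Mul(37130, Pow(-44102, -1)), Mul(Function('c')(40, 39), Pow(Mul(Add(2, u), Add(Add(21, -1), 36)), -1))) = Add(Mul(37130, Pow(-44102, -1)), Mul(0, Pow(Mul(Add(2, 0), Add(Add(21, -1), 36)), -1))) = Add(Mul(37130, Rational(-1, 44102)), Mul(0, Pow(Mul(2, Add(20, 36)), -1))) = Add(Rational(-18565, 22051), Mul(0, Pow(Mul(2, 56), -1))) = Add(Rational(-18565, 22051), Mul(0, Pow(112, -1))) = Add(Rational(-18565, 22051), Mul(0, Rational(1, 112))) = Add(Rational(-18565, 22051), 0) = Rational(-18565, 22051)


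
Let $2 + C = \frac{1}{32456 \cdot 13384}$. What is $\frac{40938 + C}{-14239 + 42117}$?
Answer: $\frac{17782234233345}{12109955197312} \approx 1.4684$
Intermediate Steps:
$C = - \frac{868782207}{434391104}$ ($C = -2 + \frac{1}{32456 \cdot 13384} = -2 + \frac{1}{32456} \cdot \frac{1}{13384} = -2 + \frac{1}{434391104} = - \frac{868782207}{434391104} \approx -2.0$)
$\frac{40938 + C}{-14239 + 42117} = \frac{40938 - \frac{868782207}{434391104}}{-14239 + 42117} = \frac{17782234233345}{434391104 \cdot 27878} = \frac{17782234233345}{434391104} \cdot \frac{1}{27878} = \frac{17782234233345}{12109955197312}$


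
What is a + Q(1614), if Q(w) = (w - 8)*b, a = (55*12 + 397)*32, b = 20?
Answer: 65944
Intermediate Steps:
a = 33824 (a = (660 + 397)*32 = 1057*32 = 33824)
Q(w) = -160 + 20*w (Q(w) = (w - 8)*20 = (-8 + w)*20 = -160 + 20*w)
a + Q(1614) = 33824 + (-160 + 20*1614) = 33824 + (-160 + 32280) = 33824 + 32120 = 65944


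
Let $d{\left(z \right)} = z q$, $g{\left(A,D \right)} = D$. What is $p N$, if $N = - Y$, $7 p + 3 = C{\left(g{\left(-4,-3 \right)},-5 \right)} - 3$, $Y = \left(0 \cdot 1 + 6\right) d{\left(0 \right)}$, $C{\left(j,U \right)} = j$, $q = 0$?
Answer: $0$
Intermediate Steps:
$d{\left(z \right)} = 0$ ($d{\left(z \right)} = z 0 = 0$)
$Y = 0$ ($Y = \left(0 \cdot 1 + 6\right) 0 = \left(0 + 6\right) 0 = 6 \cdot 0 = 0$)
$p = - \frac{9}{7}$ ($p = - \frac{3}{7} + \frac{-3 - 3}{7} = - \frac{3}{7} + \frac{1}{7} \left(-6\right) = - \frac{3}{7} - \frac{6}{7} = - \frac{9}{7} \approx -1.2857$)
$N = 0$ ($N = \left(-1\right) 0 = 0$)
$p N = \left(- \frac{9}{7}\right) 0 = 0$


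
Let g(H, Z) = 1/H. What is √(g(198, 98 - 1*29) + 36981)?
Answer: √161089258/66 ≈ 192.30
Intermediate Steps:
√(g(198, 98 - 1*29) + 36981) = √(1/198 + 36981) = √(7322239/198) = √161089258/66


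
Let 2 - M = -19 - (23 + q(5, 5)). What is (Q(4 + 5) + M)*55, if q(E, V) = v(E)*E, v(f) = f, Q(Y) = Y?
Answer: 4290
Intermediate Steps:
q(E, V) = E² (q(E, V) = E*E = E²)
M = 69 (M = 2 - (-19 - (23 + 5²)) = 2 - (-19 - (23 + 25)) = 2 - (-19 - 1*48) = 2 - (-19 - 48) = 2 - 1*(-67) = 2 + 67 = 69)
(Q(4 + 5) + M)*55 = ((4 + 5) + 69)*55 = (9 + 69)*55 = 78*55 = 4290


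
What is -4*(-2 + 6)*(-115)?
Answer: 1840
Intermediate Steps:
-4*(-2 + 6)*(-115) = -4*4*(-115) = -16*(-115) = 1840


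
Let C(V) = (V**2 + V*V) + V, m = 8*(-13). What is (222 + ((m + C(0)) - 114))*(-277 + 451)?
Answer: 696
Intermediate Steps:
m = -104
C(V) = V + 2*V**2 (C(V) = (V**2 + V**2) + V = 2*V**2 + V = V + 2*V**2)
(222 + ((m + C(0)) - 114))*(-277 + 451) = (222 + ((-104 + 0*(1 + 2*0)) - 114))*(-277 + 451) = (222 + ((-104 + 0*(1 + 0)) - 114))*174 = (222 + ((-104 + 0*1) - 114))*174 = (222 + ((-104 + 0) - 114))*174 = (222 + (-104 - 114))*174 = (222 - 218)*174 = 4*174 = 696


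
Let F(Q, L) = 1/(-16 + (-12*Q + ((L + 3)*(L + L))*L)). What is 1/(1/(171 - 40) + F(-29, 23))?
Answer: 3647040/27971 ≈ 130.39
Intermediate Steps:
F(Q, L) = 1/(-16 - 12*Q + 2*L²*(3 + L)) (F(Q, L) = 1/(-16 + (-12*Q + ((3 + L)*(2*L))*L)) = 1/(-16 + (-12*Q + (2*L*(3 + L))*L)) = 1/(-16 + (-12*Q + 2*L²*(3 + L))) = 1/(-16 - 12*Q + 2*L²*(3 + L)))
1/(1/(171 - 40) + F(-29, 23)) = 1/(1/(171 - 40) + 1/(2*(-8 + 23³ - 6*(-29) + 3*23²))) = 1/(1/131 + 1/(2*(-8 + 12167 + 174 + 3*529))) = 1/(1/131 + 1/(2*(-8 + 12167 + 174 + 1587))) = 1/(1/131 + (½)/13920) = 1/(1/131 + (½)*(1/13920)) = 1/(1/131 + 1/27840) = 1/(27971/3647040) = 3647040/27971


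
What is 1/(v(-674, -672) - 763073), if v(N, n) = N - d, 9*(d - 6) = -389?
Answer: -9/6873388 ≈ -1.3094e-6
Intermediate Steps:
d = -335/9 (d = 6 + (⅑)*(-389) = 6 - 389/9 = -335/9 ≈ -37.222)
v(N, n) = 335/9 + N (v(N, n) = N - 1*(-335/9) = N + 335/9 = 335/9 + N)
1/(v(-674, -672) - 763073) = 1/((335/9 - 674) - 763073) = 1/(-5731/9 - 763073) = 1/(-6873388/9) = -9/6873388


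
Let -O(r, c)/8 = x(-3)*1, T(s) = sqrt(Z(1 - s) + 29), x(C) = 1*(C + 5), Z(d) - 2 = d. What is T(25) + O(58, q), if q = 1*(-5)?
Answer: -16 + sqrt(7) ≈ -13.354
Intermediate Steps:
Z(d) = 2 + d
x(C) = 5 + C (x(C) = 1*(5 + C) = 5 + C)
q = -5
T(s) = sqrt(32 - s) (T(s) = sqrt((2 + (1 - s)) + 29) = sqrt((3 - s) + 29) = sqrt(32 - s))
O(r, c) = -16 (O(r, c) = -8*(5 - 3) = -16)
T(25) + O(58, q) = sqrt(32 - 1*25) - 16 = sqrt(32 - 25) - 16 = sqrt(7) - 16 = -16 + sqrt(7)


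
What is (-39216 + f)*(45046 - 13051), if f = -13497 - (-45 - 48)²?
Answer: -1963277190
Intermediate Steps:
f = -22146 (f = -13497 - 1*(-93)² = -13497 - 1*8649 = -13497 - 8649 = -22146)
(-39216 + f)*(45046 - 13051) = (-39216 - 22146)*(45046 - 13051) = -61362*31995 = -1963277190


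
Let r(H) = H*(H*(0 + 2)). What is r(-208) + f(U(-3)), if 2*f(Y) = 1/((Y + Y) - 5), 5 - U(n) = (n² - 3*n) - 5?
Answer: 3634175/42 ≈ 86528.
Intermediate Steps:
U(n) = 10 - n² + 3*n (U(n) = 5 - ((n² - 3*n) - 5) = 5 - (-5 + n² - 3*n) = 5 + (5 - n² + 3*n) = 10 - n² + 3*n)
r(H) = 2*H² (r(H) = H*(H*2) = H*(2*H) = 2*H²)
f(Y) = 1/(2*(-5 + 2*Y)) (f(Y) = 1/(2*((Y + Y) - 5)) = 1/(2*(2*Y - 5)) = 1/(2*(-5 + 2*Y)))
r(-208) + f(U(-3)) = 2*(-208)² + 1/(2*(-5 + 2*(10 - 1*(-3)² + 3*(-3)))) = 2*43264 + 1/(2*(-5 + 2*(10 - 1*9 - 9))) = 86528 + 1/(2*(-5 + 2*(10 - 9 - 9))) = 86528 + 1/(2*(-5 + 2*(-8))) = 86528 + 1/(2*(-5 - 16)) = 86528 + (½)/(-21) = 86528 + (½)*(-1/21) = 86528 - 1/42 = 3634175/42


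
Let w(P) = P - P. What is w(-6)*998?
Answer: 0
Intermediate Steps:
w(P) = 0
w(-6)*998 = 0*998 = 0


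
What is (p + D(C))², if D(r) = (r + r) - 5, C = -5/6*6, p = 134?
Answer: 14161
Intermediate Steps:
C = -5 (C = -5*⅙*6 = -⅚*6 = -5)
D(r) = -5 + 2*r (D(r) = 2*r - 5 = -5 + 2*r)
(p + D(C))² = (134 + (-5 + 2*(-5)))² = (134 + (-5 - 10))² = (134 - 15)² = 119² = 14161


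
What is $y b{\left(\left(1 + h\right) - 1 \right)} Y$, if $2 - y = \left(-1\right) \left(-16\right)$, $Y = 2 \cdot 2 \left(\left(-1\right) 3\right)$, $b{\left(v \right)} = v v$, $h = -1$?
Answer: $168$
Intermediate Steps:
$b{\left(v \right)} = v^{2}$
$Y = -12$ ($Y = 4 \left(-3\right) = -12$)
$y = -14$ ($y = 2 - \left(-1\right) \left(-16\right) = 2 - 16 = -14$)
$y b{\left(\left(1 + h\right) - 1 \right)} Y = - 14 \left(\left(1 - 1\right) - 1\right)^{2} \left(-12\right) = - 14 \left(0 - 1\right)^{2} \left(-12\right) = - 14 \left(-1\right)^{2} \left(-12\right) = \left(-14\right) 1 \left(-12\right) = \left(-14\right) \left(-12\right) = 168$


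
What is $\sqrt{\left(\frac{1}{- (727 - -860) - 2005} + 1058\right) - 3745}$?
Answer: $\frac{i \sqrt{8667231090}}{1796} \approx 51.836 i$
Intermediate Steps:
$\sqrt{\left(\frac{1}{- (727 - -860) - 2005} + 1058\right) - 3745} = \sqrt{\left(\frac{1}{- (727 + 860) - 2005} + 1058\right) - 3745} = \sqrt{\left(\frac{1}{\left(-1\right) 1587 - 2005} + 1058\right) - 3745} = \sqrt{\left(\frac{1}{-1587 - 2005} + 1058\right) - 3745} = \sqrt{\left(\frac{1}{-3592} + 1058\right) - 3745} = \sqrt{\left(- \frac{1}{3592} + 1058\right) - 3745} = \sqrt{\frac{3800335}{3592} - 3745} = \sqrt{- \frac{9651705}{3592}} = \frac{i \sqrt{8667231090}}{1796}$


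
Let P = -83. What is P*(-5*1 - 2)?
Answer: 581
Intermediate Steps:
P*(-5*1 - 2) = -83*(-5*1 - 2) = -83*(-5 - 2) = -83*(-7) = 581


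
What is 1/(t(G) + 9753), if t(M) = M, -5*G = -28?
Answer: 5/48793 ≈ 0.00010247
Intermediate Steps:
G = 28/5 (G = -⅕*(-28) = 28/5 ≈ 5.6000)
1/(t(G) + 9753) = 1/(28/5 + 9753) = 1/(48793/5) = 5/48793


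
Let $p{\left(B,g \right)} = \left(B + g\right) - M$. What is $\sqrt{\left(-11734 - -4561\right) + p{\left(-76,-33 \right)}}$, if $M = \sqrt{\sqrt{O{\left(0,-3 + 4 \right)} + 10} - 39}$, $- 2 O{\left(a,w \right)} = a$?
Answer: $\sqrt{-7282 - \sqrt{-39 + \sqrt{10}}} \approx 0.0351 - 85.335 i$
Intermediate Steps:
$O{\left(a,w \right)} = - \frac{a}{2}$
$M = \sqrt{-39 + \sqrt{10}}$ ($M = \sqrt{\sqrt{\left(- \frac{1}{2}\right) 0 + 10} - 39} = \sqrt{\sqrt{0 + 10} - 39} = \sqrt{\sqrt{10} - 39} = \sqrt{-39 + \sqrt{10}} \approx 5.9865 i$)
$p{\left(B,g \right)} = B + g - \sqrt{-39 + \sqrt{10}}$ ($p{\left(B,g \right)} = \left(B + g\right) - \sqrt{-39 + \sqrt{10}} = B + g - \sqrt{-39 + \sqrt{10}}$)
$\sqrt{\left(-11734 - -4561\right) + p{\left(-76,-33 \right)}} = \sqrt{\left(-11734 - -4561\right) - \left(109 + \sqrt{-39 + \sqrt{10}}\right)} = \sqrt{\left(-11734 + 4561\right) - \left(109 + \sqrt{-39 + \sqrt{10}}\right)} = \sqrt{-7173 - \left(109 + \sqrt{-39 + \sqrt{10}}\right)} = \sqrt{-7282 - \sqrt{-39 + \sqrt{10}}}$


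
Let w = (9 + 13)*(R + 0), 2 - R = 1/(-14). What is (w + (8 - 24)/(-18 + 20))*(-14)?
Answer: -526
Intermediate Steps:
R = 29/14 (R = 2 - 1/(-14) = 2 - 1*(-1/14) = 2 + 1/14 = 29/14 ≈ 2.0714)
w = 319/7 (w = (9 + 13)*(29/14 + 0) = 22*(29/14) = 319/7 ≈ 45.571)
(w + (8 - 24)/(-18 + 20))*(-14) = (319/7 + (8 - 24)/(-18 + 20))*(-14) = (319/7 - 16/2)*(-14) = (319/7 - 16*½)*(-14) = (319/7 - 8)*(-14) = (263/7)*(-14) = -526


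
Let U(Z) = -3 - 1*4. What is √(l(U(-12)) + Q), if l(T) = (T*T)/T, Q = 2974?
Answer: √2967 ≈ 54.470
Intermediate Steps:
U(Z) = -7 (U(Z) = -3 - 4 = -7)
l(T) = T (l(T) = T²/T = T)
√(l(U(-12)) + Q) = √(-7 + 2974) = √2967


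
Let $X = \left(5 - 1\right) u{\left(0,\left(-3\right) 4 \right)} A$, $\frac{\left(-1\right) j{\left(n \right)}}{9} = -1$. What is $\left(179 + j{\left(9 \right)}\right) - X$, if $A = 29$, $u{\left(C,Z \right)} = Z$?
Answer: $1580$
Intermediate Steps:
$j{\left(n \right)} = 9$ ($j{\left(n \right)} = \left(-9\right) \left(-1\right) = 9$)
$X = -1392$ ($X = \left(5 - 1\right) \left(\left(-3\right) 4\right) 29 = 4 \left(-12\right) 29 = \left(-48\right) 29 = -1392$)
$\left(179 + j{\left(9 \right)}\right) - X = \left(179 + 9\right) - -1392 = 188 + 1392 = 1580$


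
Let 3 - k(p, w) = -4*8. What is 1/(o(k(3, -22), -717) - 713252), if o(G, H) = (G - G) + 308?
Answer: -1/712944 ≈ -1.4026e-6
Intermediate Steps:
k(p, w) = 35 (k(p, w) = 3 - (-4)*8 = 3 - 1*(-32) = 3 + 32 = 35)
o(G, H) = 308 (o(G, H) = 0 + 308 = 308)
1/(o(k(3, -22), -717) - 713252) = 1/(308 - 713252) = 1/(-712944) = -1/712944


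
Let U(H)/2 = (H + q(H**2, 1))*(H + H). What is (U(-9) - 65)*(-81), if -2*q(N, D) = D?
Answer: -22437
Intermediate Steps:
q(N, D) = -D/2
U(H) = 4*H*(-1/2 + H) (U(H) = 2*((H - 1/2*1)*(H + H)) = 2*((H - 1/2)*(2*H)) = 2*((-1/2 + H)*(2*H)) = 2*(2*H*(-1/2 + H)) = 4*H*(-1/2 + H))
(U(-9) - 65)*(-81) = (2*(-9)*(-1 + 2*(-9)) - 65)*(-81) = (2*(-9)*(-1 - 18) - 65)*(-81) = (2*(-9)*(-19) - 65)*(-81) = (342 - 65)*(-81) = 277*(-81) = -22437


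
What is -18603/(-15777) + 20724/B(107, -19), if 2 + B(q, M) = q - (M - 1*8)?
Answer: 277288/1753 ≈ 158.18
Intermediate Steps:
B(q, M) = 6 + q - M (B(q, M) = -2 + (q - (M - 1*8)) = -2 + (q - (M - 8)) = -2 + (q - (-8 + M)) = -2 + (q + (8 - M)) = -2 + (8 + q - M) = 6 + q - M)
-18603/(-15777) + 20724/B(107, -19) = -18603/(-15777) + 20724/(6 + 107 - 1*(-19)) = -18603*(-1/15777) + 20724/(6 + 107 + 19) = 2067/1753 + 20724/132 = 2067/1753 + 20724*(1/132) = 2067/1753 + 157 = 277288/1753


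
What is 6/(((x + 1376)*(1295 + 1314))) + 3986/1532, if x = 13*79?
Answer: 4164990869/1600793694 ≈ 2.6018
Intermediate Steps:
x = 1027
6/(((x + 1376)*(1295 + 1314))) + 3986/1532 = 6/(((1027 + 1376)*(1295 + 1314))) + 3986/1532 = 6/((2403*2609)) + 3986*(1/1532) = 6/6269427 + 1993/766 = 6*(1/6269427) + 1993/766 = 2/2089809 + 1993/766 = 4164990869/1600793694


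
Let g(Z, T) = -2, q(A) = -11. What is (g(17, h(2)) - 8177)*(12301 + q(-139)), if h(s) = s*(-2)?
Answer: -100519910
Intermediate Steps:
h(s) = -2*s
(g(17, h(2)) - 8177)*(12301 + q(-139)) = (-2 - 8177)*(12301 - 11) = -8179*12290 = -100519910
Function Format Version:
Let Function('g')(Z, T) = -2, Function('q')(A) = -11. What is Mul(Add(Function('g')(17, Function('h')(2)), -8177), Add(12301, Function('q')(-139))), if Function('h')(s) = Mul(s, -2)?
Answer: -100519910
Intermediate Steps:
Function('h')(s) = Mul(-2, s)
Mul(Add(Function('g')(17, Function('h')(2)), -8177), Add(12301, Function('q')(-139))) = Mul(Add(-2, -8177), Add(12301, -11)) = Mul(-8179, 12290) = -100519910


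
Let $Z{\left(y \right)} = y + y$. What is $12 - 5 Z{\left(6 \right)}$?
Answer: $-48$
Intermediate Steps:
$Z{\left(y \right)} = 2 y$
$12 - 5 Z{\left(6 \right)} = 12 - 5 \cdot 2 \cdot 6 = 12 - 60 = -48$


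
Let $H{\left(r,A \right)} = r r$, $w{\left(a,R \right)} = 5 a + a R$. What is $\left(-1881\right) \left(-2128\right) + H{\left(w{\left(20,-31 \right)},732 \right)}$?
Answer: $4273168$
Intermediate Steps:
$w{\left(a,R \right)} = 5 a + R a$
$H{\left(r,A \right)} = r^{2}$
$\left(-1881\right) \left(-2128\right) + H{\left(w{\left(20,-31 \right)},732 \right)} = \left(-1881\right) \left(-2128\right) + \left(20 \left(5 - 31\right)\right)^{2} = 4002768 + \left(20 \left(-26\right)\right)^{2} = 4002768 + \left(-520\right)^{2} = 4002768 + 270400 = 4273168$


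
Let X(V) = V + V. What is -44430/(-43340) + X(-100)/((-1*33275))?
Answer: 540755/524414 ≈ 1.0312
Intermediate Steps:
X(V) = 2*V
-44430/(-43340) + X(-100)/((-1*33275)) = -44430/(-43340) + (2*(-100))/((-1*33275)) = -44430*(-1/43340) - 200/(-33275) = 4443/4334 - 200*(-1/33275) = 4443/4334 + 8/1331 = 540755/524414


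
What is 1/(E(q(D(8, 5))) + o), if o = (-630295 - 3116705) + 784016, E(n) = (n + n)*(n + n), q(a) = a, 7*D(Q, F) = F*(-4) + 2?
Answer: -49/145184920 ≈ -3.3750e-7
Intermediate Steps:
D(Q, F) = 2/7 - 4*F/7 (D(Q, F) = (F*(-4) + 2)/7 = (-4*F + 2)/7 = (2 - 4*F)/7 = 2/7 - 4*F/7)
E(n) = 4*n² (E(n) = (2*n)*(2*n) = 4*n²)
o = -2962984 (o = -3747000 + 784016 = -2962984)
1/(E(q(D(8, 5))) + o) = 1/(4*(2/7 - 4/7*5)² - 2962984) = 1/(4*(2/7 - 20/7)² - 2962984) = 1/(4*(-18/7)² - 2962984) = 1/(4*(324/49) - 2962984) = 1/(1296/49 - 2962984) = 1/(-145184920/49) = -49/145184920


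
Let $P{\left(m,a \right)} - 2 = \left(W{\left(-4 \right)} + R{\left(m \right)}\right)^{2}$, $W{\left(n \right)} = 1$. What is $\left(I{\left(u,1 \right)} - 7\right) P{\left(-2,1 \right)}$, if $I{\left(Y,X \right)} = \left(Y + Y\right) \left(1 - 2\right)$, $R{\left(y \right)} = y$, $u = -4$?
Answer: $3$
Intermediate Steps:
$I{\left(Y,X \right)} = - 2 Y$ ($I{\left(Y,X \right)} = 2 Y \left(-1\right) = - 2 Y$)
$P{\left(m,a \right)} = 2 + \left(1 + m\right)^{2}$
$\left(I{\left(u,1 \right)} - 7\right) P{\left(-2,1 \right)} = \left(\left(-2\right) \left(-4\right) - 7\right) \left(2 + \left(1 - 2\right)^{2}\right) = \left(8 - 7\right) \left(2 + \left(-1\right)^{2}\right) = 1 \left(2 + 1\right) = 1 \cdot 3 = 3$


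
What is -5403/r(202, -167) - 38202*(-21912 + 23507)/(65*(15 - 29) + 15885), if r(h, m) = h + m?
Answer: -88541463/20965 ≈ -4223.3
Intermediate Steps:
-5403/r(202, -167) - 38202*(-21912 + 23507)/(65*(15 - 29) + 15885) = -5403/(202 - 167) - 38202*(-21912 + 23507)/(65*(15 - 29) + 15885) = -5403/35 - 38202*1595/(65*(-14) + 15885) = -5403*1/35 - 38202*1595/(-910 + 15885) = -5403/35 - 38202/(14975*(1/1595)) = -5403/35 - 38202/2995/319 = -5403/35 - 38202*319/2995 = -5403/35 - 12186438/2995 = -88541463/20965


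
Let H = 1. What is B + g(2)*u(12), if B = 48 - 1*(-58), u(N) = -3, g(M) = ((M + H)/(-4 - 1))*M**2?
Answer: 566/5 ≈ 113.20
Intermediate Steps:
g(M) = M**2*(-1/5 - M/5) (g(M) = ((M + 1)/(-4 - 1))*M**2 = ((1 + M)/(-5))*M**2 = ((1 + M)*(-1/5))*M**2 = (-1/5 - M/5)*M**2 = M**2*(-1/5 - M/5))
B = 106 (B = 48 + 58 = 106)
B + g(2)*u(12) = 106 + ((1/5)*2**2*(-1 - 1*2))*(-3) = 106 + ((1/5)*4*(-1 - 2))*(-3) = 106 + ((1/5)*4*(-3))*(-3) = 106 - 12/5*(-3) = 106 + 36/5 = 566/5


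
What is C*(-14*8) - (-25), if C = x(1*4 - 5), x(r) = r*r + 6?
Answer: -759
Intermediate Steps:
x(r) = 6 + r² (x(r) = r² + 6 = 6 + r²)
C = 7 (C = 6 + (1*4 - 5)² = 6 + (4 - 5)² = 6 + (-1)² = 6 + 1 = 7)
C*(-14*8) - (-25) = 7*(-14*8) - (-25) = 7*(-112) - 5*(-5) = -784 + 25 = -759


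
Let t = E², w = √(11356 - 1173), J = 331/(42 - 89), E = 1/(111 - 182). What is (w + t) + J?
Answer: -1668524/236927 + √10183 ≈ 93.869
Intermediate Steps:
E = -1/71 (E = 1/(-71) = -1/71 ≈ -0.014085)
J = -331/47 (J = 331/(-47) = -1/47*331 = -331/47 ≈ -7.0426)
w = √10183 ≈ 100.91
t = 1/5041 (t = (-1/71)² = 1/5041 ≈ 0.00019837)
(w + t) + J = (√10183 + 1/5041) - 331/47 = (1/5041 + √10183) - 331/47 = -1668524/236927 + √10183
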